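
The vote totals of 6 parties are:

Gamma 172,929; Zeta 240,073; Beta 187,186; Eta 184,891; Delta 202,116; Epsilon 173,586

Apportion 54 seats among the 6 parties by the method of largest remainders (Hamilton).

Gamma 8, Zeta 11, Beta 9, Eta 9, Delta 9, Epsilon 8

Standard divisor: 1160781 ÷ 54 ≈ 21495.944.
Standard quotas: Gamma 8.0447, Zeta 11.1683, Beta 8.7080, Eta 8.6012, Delta 9.4025, Epsilon 8.0753.
Lower quotas: Gamma 8, Zeta 11, Beta 8, Eta 8, Delta 9, Epsilon 8 (sum 52, leaving 2 seats).
Remainders in descending order: Beta 0.7080, Eta 0.6012, Delta 0.4025, Zeta 0.1683, Epsilon 0.0753, Gamma 0.0447.
Largest remainders: Beta, Eta receive the extra seats.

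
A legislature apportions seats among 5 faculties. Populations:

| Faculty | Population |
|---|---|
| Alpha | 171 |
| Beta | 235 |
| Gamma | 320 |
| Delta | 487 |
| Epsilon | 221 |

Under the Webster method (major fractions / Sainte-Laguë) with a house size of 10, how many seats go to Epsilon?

Standard divisor 1434/10 ≈ 143.4; standard quotas: Alpha 1.192, Beta 1.639, Gamma 2.232, Delta 3.396, Epsilon 1.541.
Rounding to the nearest integer gives Alpha 1, Beta 2, Gamma 2, Delta 3, Epsilon 2 — total 10, matching the house size, so no adjustment is needed.
Epsilon receives 2.

2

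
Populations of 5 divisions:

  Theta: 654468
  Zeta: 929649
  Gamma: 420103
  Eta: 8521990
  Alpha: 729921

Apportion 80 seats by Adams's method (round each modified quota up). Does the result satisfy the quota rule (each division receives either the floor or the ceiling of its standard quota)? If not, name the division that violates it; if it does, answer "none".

Standard quotas: Theta 4.651, Zeta 6.607, Gamma 2.986, Eta 60.568, Alpha 5.188.
Adams allocation: Theta 5, Zeta 7, Gamma 3, Eta 59, Alpha 6.
Eta has quota 60.568 (lower 60, upper 61) but receives 59 — outside the quota interval.

Eta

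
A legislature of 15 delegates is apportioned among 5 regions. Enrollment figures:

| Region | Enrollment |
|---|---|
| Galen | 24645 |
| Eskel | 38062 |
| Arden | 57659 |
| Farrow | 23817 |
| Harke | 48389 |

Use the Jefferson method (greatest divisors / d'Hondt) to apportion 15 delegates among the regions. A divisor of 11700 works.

Galen=2, Eskel=3, Arden=4, Farrow=2, Harke=4

With modified divisor 11700: modified quotas Galen 2.106, Eskel 3.253, Arden 4.928, Farrow 2.036, Harke 4.136.
Rounding down: Galen 2, Eskel 3, Arden 4, Farrow 2, Harke 4 (total 15).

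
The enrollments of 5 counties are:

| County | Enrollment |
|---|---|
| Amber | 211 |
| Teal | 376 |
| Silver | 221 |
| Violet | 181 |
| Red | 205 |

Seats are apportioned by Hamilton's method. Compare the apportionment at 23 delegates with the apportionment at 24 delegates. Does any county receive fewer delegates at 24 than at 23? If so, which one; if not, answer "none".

none

At 23 seats: Amber 4, Teal 7, Silver 4, Violet 4, Red 4.
At 24 seats: Amber 4, Teal 8, Silver 4, Violet 4, Red 4.
No county's allocation decreased.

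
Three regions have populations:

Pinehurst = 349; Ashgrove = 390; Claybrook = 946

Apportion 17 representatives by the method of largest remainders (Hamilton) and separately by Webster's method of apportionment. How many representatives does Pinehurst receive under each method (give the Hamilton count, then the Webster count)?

Hamilton: Pinehurst 3, Ashgrove 4, Claybrook 10.
Webster: Pinehurst 4, Ashgrove 4, Claybrook 9.
Pinehurst gets 3 under Hamilton and 4 under Webster.

3 and 4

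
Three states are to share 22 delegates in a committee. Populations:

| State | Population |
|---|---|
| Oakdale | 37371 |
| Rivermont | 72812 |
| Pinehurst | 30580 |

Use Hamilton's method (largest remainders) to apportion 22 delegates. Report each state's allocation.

Total 140763; standard divisor 140763/22 ≈ 6398.318.
Standard quotas: Oakdale 5.8408, Rivermont 11.3799, Pinehurst 4.7794.
Lower quotas: Oakdale 5, Rivermont 11, Pinehurst 4 (sum 20, leaving 2 seats).
Remainders in descending order: Oakdale 0.8408, Pinehurst 0.7794, Rivermont 0.3799.
The surplus seats go to Oakdale, Pinehurst.

Oakdale 6, Rivermont 11, Pinehurst 5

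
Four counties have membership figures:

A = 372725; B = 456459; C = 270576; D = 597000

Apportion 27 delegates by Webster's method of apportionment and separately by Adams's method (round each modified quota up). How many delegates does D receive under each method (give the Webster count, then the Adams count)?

10 and 9

Webster: A 6, B 7, C 4, D 10.
Adams: A 6, B 7, C 5, D 9.
D gets 10 under Webster and 9 under Adams.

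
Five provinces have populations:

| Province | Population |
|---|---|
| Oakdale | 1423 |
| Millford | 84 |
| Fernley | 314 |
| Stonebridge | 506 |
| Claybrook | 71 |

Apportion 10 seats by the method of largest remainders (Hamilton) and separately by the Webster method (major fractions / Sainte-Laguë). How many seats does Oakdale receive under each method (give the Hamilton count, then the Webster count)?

Hamilton: Oakdale 6, Millford 1, Fernley 1, Stonebridge 2, Claybrook 0.
Webster: Oakdale 7, Millford 0, Fernley 1, Stonebridge 2, Claybrook 0.
Oakdale gets 6 under Hamilton and 7 under Webster.

6 and 7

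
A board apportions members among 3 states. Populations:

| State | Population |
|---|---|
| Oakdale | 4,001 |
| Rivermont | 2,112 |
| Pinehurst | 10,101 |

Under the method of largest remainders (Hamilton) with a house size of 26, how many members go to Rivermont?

Standard divisor: 16214 ÷ 26 ≈ 623.615.
Standard quotas: Oakdale 6.4158, Rivermont 3.3867, Pinehurst 16.1975.
Lower quotas: Oakdale 6, Rivermont 3, Pinehurst 16 (sum 25, leaving 1 seat).
Remainders in descending order: Oakdale 0.4158, Rivermont 0.3867, Pinehurst 0.1975.
The surplus seat goes to Oakdale.
Rivermont receives 3.

3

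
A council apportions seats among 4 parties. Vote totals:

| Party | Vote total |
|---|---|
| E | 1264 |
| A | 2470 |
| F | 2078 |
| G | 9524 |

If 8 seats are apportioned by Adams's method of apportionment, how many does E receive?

Standard divisor 15336/8 ≈ 1917; standard quotas: E 0.659, A 1.288, F 1.084, G 4.968.
Rounding up gives 1, 2, 2, 5 = 10 seats, so the divisor must be adjusted.
With modified divisor 2400: modified quotas E 0.527, A 1.029, F 0.866, G 3.968.
Rounding up: E 1, A 2, F 1, G 4 (total 8).
E receives 1.

1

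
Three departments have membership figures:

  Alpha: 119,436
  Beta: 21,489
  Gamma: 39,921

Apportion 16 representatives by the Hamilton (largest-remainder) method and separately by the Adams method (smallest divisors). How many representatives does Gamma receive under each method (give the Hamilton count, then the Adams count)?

3 and 4

Hamilton: Alpha 11, Beta 2, Gamma 3.
Adams: Alpha 10, Beta 2, Gamma 4.
Gamma gets 3 under Hamilton and 4 under Adams.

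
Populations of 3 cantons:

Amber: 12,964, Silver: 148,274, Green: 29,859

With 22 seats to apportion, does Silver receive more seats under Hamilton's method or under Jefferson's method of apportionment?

Hamilton: Amber 2, Silver 17, Green 3.
Jefferson: Amber 1, Silver 18, Green 3.
Silver gets 17 under Hamilton and 18 under Jefferson.

Jefferson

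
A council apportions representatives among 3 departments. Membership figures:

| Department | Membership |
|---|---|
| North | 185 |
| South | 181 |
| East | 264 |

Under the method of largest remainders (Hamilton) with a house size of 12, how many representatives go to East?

5

Total 630; standard divisor 630/12 ≈ 52.5.
Standard quotas: North 3.524, South 3.448, East 5.029.
Lower quotas: North 3, South 3, East 5 (sum 11, leaving 1 seat).
Remainders in descending order: North 0.524, South 0.448, East 0.029.
The surplus seat goes to North.
East receives 5.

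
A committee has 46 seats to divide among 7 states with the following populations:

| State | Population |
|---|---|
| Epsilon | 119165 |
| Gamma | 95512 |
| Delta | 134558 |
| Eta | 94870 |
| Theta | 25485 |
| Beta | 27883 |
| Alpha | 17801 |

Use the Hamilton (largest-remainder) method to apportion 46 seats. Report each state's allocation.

Total 515274; standard divisor 515274/46 ≈ 11201.609.
Standard quotas: Epsilon 10.6382, Gamma 8.5266, Delta 12.0124, Eta 8.4693, Theta 2.2751, Beta 2.4892, Alpha 1.5891.
Lower quotas: Epsilon 10, Gamma 8, Delta 12, Eta 8, Theta 2, Beta 2, Alpha 1 (sum 43, leaving 3 seats).
Remainders in descending order: Epsilon 0.6382, Alpha 0.5891, Gamma 0.5266, Beta 0.4892, Eta 0.4693, Theta 0.2751, Delta 0.0124.
The surplus seats go to Epsilon, Alpha, Gamma.

Epsilon=11, Gamma=9, Delta=12, Eta=8, Theta=2, Beta=2, Alpha=2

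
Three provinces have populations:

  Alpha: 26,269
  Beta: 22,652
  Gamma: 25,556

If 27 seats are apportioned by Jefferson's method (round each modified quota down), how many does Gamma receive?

Standard divisor 74477/27 ≈ 2758.407; standard quotas: Alpha 9.523, Beta 8.212, Gamma 9.265.
Rounding down gives 9, 8, 9 = 26 seats, so the divisor must be adjusted.
With modified divisor 2600: modified quotas Alpha 10.103, Beta 8.712, Gamma 9.829.
Rounding down: Alpha 10, Beta 8, Gamma 9 (total 27).
Gamma receives 9.

9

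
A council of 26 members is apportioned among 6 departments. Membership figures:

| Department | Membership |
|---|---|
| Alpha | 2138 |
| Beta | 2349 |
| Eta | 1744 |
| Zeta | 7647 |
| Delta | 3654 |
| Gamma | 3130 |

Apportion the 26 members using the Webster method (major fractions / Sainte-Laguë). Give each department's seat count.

Standard divisor 20662/26 ≈ 794.692; standard quotas: Alpha 2.690, Beta 2.956, Eta 2.195, Zeta 9.623, Delta 4.598, Gamma 3.939.
Rounding to the nearest integer gives 3, 3, 2, 10, 5, 4 = 27 seats, so the divisor must be adjusted.
With modified divisor 808: modified quotas Alpha 2.646, Beta 2.907, Eta 2.158, Zeta 9.464, Delta 4.522, Gamma 3.874.
Rounding to the nearest integer: Alpha 3, Beta 3, Eta 2, Zeta 9, Delta 5, Gamma 4 (total 26).

Alpha=3; Beta=3; Eta=2; Zeta=9; Delta=5; Gamma=4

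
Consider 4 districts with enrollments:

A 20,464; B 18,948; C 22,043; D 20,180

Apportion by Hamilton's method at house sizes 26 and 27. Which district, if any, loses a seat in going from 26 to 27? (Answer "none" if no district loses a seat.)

none

At 26 seats: A 7, B 6, C 7, D 6.
At 27 seats: A 7, B 6, C 7, D 7.
No district's allocation decreased.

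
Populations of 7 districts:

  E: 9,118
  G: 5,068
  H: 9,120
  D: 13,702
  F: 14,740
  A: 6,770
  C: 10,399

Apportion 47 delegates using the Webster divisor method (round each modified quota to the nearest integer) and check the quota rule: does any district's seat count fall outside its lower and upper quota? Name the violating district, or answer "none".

Standard quotas: E 6.218, G 3.456, H 6.220, D 9.344, F 10.052, A 4.617, C 7.092.
Webster allocation: E 6, G 4, H 6, D 9, F 10, A 5, C 7.
Every allocation lies between the lower and upper quota.

none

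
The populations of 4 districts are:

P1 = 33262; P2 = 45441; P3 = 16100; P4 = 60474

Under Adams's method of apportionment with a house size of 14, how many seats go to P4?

Standard divisor 155277/14 ≈ 11091.214; standard quotas: P1 2.999, P2 4.097, P3 1.452, P4 5.452.
Rounding up gives 3, 5, 2, 6 = 16 seats, so the divisor must be adjusted.
With modified divisor 13600: modified quotas P1 2.446, P2 3.341, P3 1.184, P4 4.447.
Rounding up: P1 3, P2 4, P3 2, P4 5 (total 14).
P4 receives 5.

5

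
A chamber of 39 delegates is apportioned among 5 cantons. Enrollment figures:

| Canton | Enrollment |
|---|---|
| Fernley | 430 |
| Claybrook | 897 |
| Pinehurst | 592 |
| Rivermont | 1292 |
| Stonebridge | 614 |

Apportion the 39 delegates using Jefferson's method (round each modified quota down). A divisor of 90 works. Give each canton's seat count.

With modified divisor 90: modified quotas Fernley 4.778, Claybrook 9.967, Pinehurst 6.578, Rivermont 14.356, Stonebridge 6.822.
Rounding down: Fernley 4, Claybrook 9, Pinehurst 6, Rivermont 14, Stonebridge 6 (total 39).

Fernley 4; Claybrook 9; Pinehurst 6; Rivermont 14; Stonebridge 6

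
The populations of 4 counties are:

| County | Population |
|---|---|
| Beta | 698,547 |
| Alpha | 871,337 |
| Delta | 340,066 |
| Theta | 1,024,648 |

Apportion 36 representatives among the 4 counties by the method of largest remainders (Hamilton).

Standard divisor: 2934598 ÷ 36 ≈ 81516.611.
Standard quotas: Beta 8.5694, Alpha 10.6891, Delta 4.1717, Theta 12.5698.
Lower quotas: Beta 8, Alpha 10, Delta 4, Theta 12 (sum 34, leaving 2 seats).
Remainders in descending order: Alpha 0.6891, Theta 0.5698, Beta 0.5694, Delta 0.1717.
The surplus seats go to Alpha, Theta.

Beta=8, Alpha=11, Delta=4, Theta=13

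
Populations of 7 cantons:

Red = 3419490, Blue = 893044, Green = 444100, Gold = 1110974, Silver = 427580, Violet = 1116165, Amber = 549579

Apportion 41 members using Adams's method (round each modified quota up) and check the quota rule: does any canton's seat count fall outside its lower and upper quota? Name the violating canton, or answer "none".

Red

Standard quotas: Red 17.611, Blue 4.599, Green 2.287, Gold 5.722, Silver 2.202, Violet 5.748, Amber 2.830.
Adams allocation: Red 16, Blue 5, Green 3, Gold 6, Silver 2, Violet 6, Amber 3.
Red has quota 17.611 (lower 17, upper 18) but receives 16 — outside the quota interval.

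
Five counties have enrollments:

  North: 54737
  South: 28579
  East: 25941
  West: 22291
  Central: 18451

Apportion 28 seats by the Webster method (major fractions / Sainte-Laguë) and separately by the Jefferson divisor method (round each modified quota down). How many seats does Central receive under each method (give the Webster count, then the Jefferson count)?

4 and 3

Webster: North 10, South 5, East 5, West 4, Central 4.
Jefferson: North 11, South 5, East 5, West 4, Central 3.
Central gets 4 under Webster and 3 under Jefferson.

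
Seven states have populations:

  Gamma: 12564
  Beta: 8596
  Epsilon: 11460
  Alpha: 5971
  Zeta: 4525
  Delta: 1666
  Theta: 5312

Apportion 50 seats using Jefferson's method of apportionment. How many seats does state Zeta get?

Standard divisor 50094/50 ≈ 1001.88; standard quotas: Gamma 12.540, Beta 8.580, Epsilon 11.438, Alpha 5.960, Zeta 4.517, Delta 1.663, Theta 5.302.
Rounding down gives 12, 8, 11, 5, 4, 1, 5 = 46 seats, so the divisor must be adjusted.
With modified divisor 930: modified quotas Gamma 13.510, Beta 9.243, Epsilon 12.323, Alpha 6.420, Zeta 4.866, Delta 1.791, Theta 5.712.
Rounding down: Gamma 13, Beta 9, Epsilon 12, Alpha 6, Zeta 4, Delta 1, Theta 5 (total 50).
Zeta receives 4.

4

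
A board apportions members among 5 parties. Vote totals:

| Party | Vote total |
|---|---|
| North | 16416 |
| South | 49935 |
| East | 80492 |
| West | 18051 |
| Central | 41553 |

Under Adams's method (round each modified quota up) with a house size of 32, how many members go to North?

3

Standard divisor 206447/32 ≈ 6451.469; standard quotas: North 2.545, South 7.740, East 12.477, West 2.798, Central 6.441.
Rounding up gives 3, 8, 13, 3, 7 = 34 seats, so the divisor must be adjusted.
With modified divisor 7000: modified quotas North 2.345, South 7.134, East 11.499, West 2.579, Central 5.936.
Rounding up: North 3, South 8, East 12, West 3, Central 6 (total 32).
North receives 3.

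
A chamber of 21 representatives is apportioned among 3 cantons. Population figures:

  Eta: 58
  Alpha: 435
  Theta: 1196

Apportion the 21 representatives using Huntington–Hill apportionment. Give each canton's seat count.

With divisor 81: modified quotas Eta 0.716, Alpha 5.370, Theta 14.765.
Geometric-mean thresholds: Eta (min 1), Alpha √(5·6)=5.477, Theta √(14·15)=14.491.
Each quota rounded against its threshold gives Eta 1, Alpha 5, Theta 15 (total 21).

Eta 1; Alpha 5; Theta 15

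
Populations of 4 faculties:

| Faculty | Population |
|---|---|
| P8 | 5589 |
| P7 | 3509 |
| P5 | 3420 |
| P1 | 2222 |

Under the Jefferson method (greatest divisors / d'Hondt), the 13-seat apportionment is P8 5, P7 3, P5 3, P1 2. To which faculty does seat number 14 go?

Priority for the next seat is population ÷ (current seats + 1).
Priorities: P8 931.500, P7 877.250, P5 855.000, P1 740.667.
Highest priority: P8.

P8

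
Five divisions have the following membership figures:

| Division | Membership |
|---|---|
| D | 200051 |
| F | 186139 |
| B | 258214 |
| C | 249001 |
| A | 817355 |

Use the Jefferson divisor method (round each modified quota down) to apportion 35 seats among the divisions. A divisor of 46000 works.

With modified divisor 46000: modified quotas D 4.349, F 4.046, B 5.613, C 5.413, A 17.769.
Rounding down: D 4, F 4, B 5, C 5, A 17 (total 35).

D 4, F 4, B 5, C 5, A 17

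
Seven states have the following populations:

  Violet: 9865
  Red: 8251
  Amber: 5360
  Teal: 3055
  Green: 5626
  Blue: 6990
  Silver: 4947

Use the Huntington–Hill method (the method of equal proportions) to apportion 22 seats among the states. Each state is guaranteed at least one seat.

Violet 5, Red 4, Amber 3, Teal 2, Green 3, Blue 3, Silver 2

With divisor 2090: modified quotas Violet 4.720, Red 3.948, Amber 2.565, Teal 1.462, Green 2.692, Blue 3.344, Silver 2.367.
Geometric-mean thresholds: Violet √(4·5)=4.472, Red √(3·4)=3.464, Amber √(2·3)=2.449, Teal √(1·2)=1.414, Green √(2·3)=2.449, Blue √(3·4)=3.464, Silver √(2·3)=2.449.
Each quota rounded against its threshold gives Violet 5, Red 4, Amber 3, Teal 2, Green 3, Blue 3, Silver 2 (total 22).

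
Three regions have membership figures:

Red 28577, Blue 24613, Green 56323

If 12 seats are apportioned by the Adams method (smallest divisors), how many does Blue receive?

3

Standard divisor 109513/12 ≈ 9126.083; standard quotas: Red 3.131, Blue 2.697, Green 6.172.
Rounding up gives 4, 3, 7 = 14 seats, so the divisor must be adjusted.
With modified divisor 10400: modified quotas Red 2.748, Blue 2.367, Green 5.416.
Rounding up: Red 3, Blue 3, Green 6 (total 12).
Blue receives 3.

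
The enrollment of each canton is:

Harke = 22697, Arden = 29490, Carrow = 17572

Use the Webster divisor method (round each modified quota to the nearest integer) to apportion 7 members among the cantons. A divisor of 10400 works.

With modified divisor 10400: modified quotas Harke 2.182, Arden 2.836, Carrow 1.690.
Rounding to the nearest integer: Harke 2, Arden 3, Carrow 2 (total 7).

Harke: 2, Arden: 3, Carrow: 2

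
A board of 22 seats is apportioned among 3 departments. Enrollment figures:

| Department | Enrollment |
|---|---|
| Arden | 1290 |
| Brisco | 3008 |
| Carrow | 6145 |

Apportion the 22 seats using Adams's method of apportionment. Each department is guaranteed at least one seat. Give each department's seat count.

Standard divisor 10443/22 ≈ 474.682; standard quotas: Arden 2.718, Brisco 6.337, Carrow 12.946.
Rounding up gives 3, 7, 13 = 23 seats, so the divisor must be adjusted.
With modified divisor 510: modified quotas Arden 2.529, Brisco 5.898, Carrow 12.049.
Rounding up: Arden 3, Brisco 6, Carrow 13 (total 22).

Arden: 3; Brisco: 6; Carrow: 13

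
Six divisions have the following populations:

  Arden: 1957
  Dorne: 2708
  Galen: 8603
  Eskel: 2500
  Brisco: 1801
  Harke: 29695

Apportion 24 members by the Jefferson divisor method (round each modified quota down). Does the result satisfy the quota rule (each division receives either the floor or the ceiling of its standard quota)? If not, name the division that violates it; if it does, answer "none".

none

Standard quotas: Arden 0.994, Dorne 1.375, Galen 4.368, Eskel 1.269, Brisco 0.915, Harke 15.079.
Jefferson allocation: Arden 1, Dorne 1, Galen 4, Eskel 1, Brisco 1, Harke 16.
Every allocation lies between the lower and upper quota.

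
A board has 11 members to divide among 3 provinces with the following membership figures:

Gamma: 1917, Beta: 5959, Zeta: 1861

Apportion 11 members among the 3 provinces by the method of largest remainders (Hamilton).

Total 9737; standard divisor 9737/11 ≈ 885.182.
Standard quotas: Gamma 2.1657, Beta 6.7320, Zeta 2.1024.
Lower quotas: Gamma 2, Beta 6, Zeta 2 (sum 10, leaving 1 seat).
Remainders in descending order: Beta 0.7320, Gamma 0.1657, Zeta 0.1024.
The surplus seat goes to Beta.

Gamma 2, Beta 7, Zeta 2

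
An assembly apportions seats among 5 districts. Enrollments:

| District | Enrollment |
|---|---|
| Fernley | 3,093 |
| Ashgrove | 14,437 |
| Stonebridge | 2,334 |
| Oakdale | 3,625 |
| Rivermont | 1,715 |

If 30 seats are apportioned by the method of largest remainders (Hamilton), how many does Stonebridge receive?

3

Total 25204; standard divisor 25204/30 ≈ 840.133.
Standard quotas: Fernley 3.6816, Ashgrove 17.1842, Stonebridge 2.7781, Oakdale 4.3148, Rivermont 2.0413.
Lower quotas: Fernley 3, Ashgrove 17, Stonebridge 2, Oakdale 4, Rivermont 2 (sum 28, leaving 2 seats).
Remainders in descending order: Stonebridge 0.7781, Fernley 0.6816, Oakdale 0.3148, Ashgrove 0.1842, Rivermont 0.0413.
Largest remainders: Stonebridge, Fernley receive the extra seats.
Stonebridge receives 3.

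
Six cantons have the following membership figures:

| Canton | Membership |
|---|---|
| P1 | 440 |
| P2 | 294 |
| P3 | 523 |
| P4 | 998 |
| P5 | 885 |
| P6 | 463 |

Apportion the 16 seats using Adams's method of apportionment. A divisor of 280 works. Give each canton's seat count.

P1=2; P2=2; P3=2; P4=4; P5=4; P6=2

With modified divisor 280: modified quotas P1 1.571, P2 1.050, P3 1.868, P4 3.564, P5 3.161, P6 1.654.
Rounding up: P1 2, P2 2, P3 2, P4 4, P5 4, P6 2 (total 16).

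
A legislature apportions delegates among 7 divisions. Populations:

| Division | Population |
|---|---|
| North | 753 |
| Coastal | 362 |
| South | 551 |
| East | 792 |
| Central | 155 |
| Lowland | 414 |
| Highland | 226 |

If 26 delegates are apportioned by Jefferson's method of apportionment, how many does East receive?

Standard divisor 3253/26 ≈ 125.115; standard quotas: North 6.018, Coastal 2.893, South 4.404, East 6.330, Central 1.239, Lowland 3.309, Highland 1.806.
Rounding down gives 6, 2, 4, 6, 1, 3, 1 = 23 seats, so the divisor must be adjusted.
With modified divisor 111.6: modified quotas North 6.747, Coastal 3.244, South 4.937, East 7.097, Central 1.389, Lowland 3.710, Highland 2.025.
Rounding down: North 6, Coastal 3, South 4, East 7, Central 1, Lowland 3, Highland 2 (total 26).
East receives 7.

7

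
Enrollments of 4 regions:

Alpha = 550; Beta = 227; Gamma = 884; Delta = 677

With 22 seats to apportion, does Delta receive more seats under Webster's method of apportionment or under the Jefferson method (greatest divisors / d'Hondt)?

Webster

Webster: Alpha 5, Beta 2, Gamma 8, Delta 7.
Jefferson: Alpha 5, Beta 2, Gamma 9, Delta 6.
Delta gets 7 under Webster and 6 under Jefferson.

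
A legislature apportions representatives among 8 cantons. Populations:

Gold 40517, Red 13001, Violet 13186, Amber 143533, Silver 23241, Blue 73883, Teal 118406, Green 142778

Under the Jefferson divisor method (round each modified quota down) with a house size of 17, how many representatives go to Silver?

0

Standard divisor 568545/17 ≈ 33443.824; standard quotas: Gold 1.211, Red 0.389, Violet 0.394, Amber 4.292, Silver 0.695, Blue 2.209, Teal 3.540, Green 4.269.
Rounding down gives 1, 0, 0, 4, 0, 2, 3, 4 = 14 seats, so the divisor must be adjusted.
With modified divisor 26600: modified quotas Gold 1.523, Red 0.489, Violet 0.496, Amber 5.396, Silver 0.874, Blue 2.778, Teal 4.451, Green 5.368.
Rounding down: Gold 1, Red 0, Violet 0, Amber 5, Silver 0, Blue 2, Teal 4, Green 5 (total 17).
Silver receives 0.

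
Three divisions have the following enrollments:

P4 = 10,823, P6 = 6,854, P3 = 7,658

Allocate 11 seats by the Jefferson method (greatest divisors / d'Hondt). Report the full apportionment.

P4 5; P6 3; P3 3

Standard divisor 25335/11 ≈ 2303.182; standard quotas: P4 4.699, P6 2.976, P3 3.325.
Rounding down gives 4, 2, 3 = 9 seats, so the divisor must be adjusted.
With modified divisor 2000: modified quotas P4 5.412, P6 3.427, P3 3.829.
Rounding down: P4 5, P6 3, P3 3 (total 11).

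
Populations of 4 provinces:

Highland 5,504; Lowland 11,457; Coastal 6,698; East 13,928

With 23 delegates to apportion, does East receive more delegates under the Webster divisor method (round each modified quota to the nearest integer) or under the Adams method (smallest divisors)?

Webster

Webster: Highland 3, Lowland 7, Coastal 4, East 9.
Adams: Highland 4, Lowland 7, Coastal 4, East 8.
East gets 9 under Webster and 8 under Adams.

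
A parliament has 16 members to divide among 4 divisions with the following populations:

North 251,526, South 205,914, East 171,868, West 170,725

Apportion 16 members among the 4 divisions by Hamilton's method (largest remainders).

The standard divisor is 800033/16 ≈ 50002.062.
Standard quotas: North 5.0303, South 4.1181, East 3.4372, West 3.4144.
Lower quotas: North 5, South 4, East 3, West 3 (sum 15, leaving 1 seat).
Remainders in descending order: East 0.4372, West 0.4144, South 0.1181, North 0.0303.
The surplus seat goes to East.

North: 5, South: 4, East: 4, West: 3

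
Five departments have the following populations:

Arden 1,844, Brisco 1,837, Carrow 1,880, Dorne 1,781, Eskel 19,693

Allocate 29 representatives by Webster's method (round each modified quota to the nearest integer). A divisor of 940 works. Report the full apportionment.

Arden: 2; Brisco: 2; Carrow: 2; Dorne: 2; Eskel: 21

With modified divisor 940: modified quotas Arden 1.962, Brisco 1.954, Carrow 2.000, Dorne 1.895, Eskel 20.950.
Rounding to the nearest integer: Arden 2, Brisco 2, Carrow 2, Dorne 2, Eskel 21 (total 29).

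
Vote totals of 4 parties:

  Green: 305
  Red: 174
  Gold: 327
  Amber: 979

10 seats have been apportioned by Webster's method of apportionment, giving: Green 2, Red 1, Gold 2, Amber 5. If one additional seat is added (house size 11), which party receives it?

Amber

Priority for the next seat is population ÷ (current seats + 0.5).
Priorities: Green 122.000, Red 116.000, Gold 130.800, Amber 178.000.
Highest priority: Amber.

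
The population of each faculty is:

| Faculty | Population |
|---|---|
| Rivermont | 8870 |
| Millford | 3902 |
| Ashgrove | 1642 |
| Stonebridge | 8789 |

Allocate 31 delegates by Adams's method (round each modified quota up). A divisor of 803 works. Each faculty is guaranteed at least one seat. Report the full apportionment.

Rivermont: 12; Millford: 5; Ashgrove: 3; Stonebridge: 11

With modified divisor 803: modified quotas Rivermont 11.046, Millford 4.859, Ashgrove 2.045, Stonebridge 10.945.
Rounding up: Rivermont 12, Millford 5, Ashgrove 3, Stonebridge 11 (total 31).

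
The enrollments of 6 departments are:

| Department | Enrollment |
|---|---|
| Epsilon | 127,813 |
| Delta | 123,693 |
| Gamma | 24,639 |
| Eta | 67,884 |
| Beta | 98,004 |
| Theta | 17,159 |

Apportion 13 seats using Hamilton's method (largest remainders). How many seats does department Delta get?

Total 459192; standard divisor 459192/13 ≈ 35322.462.
Standard quotas: Epsilon 3.6185, Delta 3.5018, Gamma 0.6975, Eta 1.9218, Beta 2.7746, Theta 0.4858.
Lower quotas: Epsilon 3, Delta 3, Gamma 0, Eta 1, Beta 2, Theta 0 (sum 9, leaving 4 seats).
Remainders in descending order: Eta 0.9218, Beta 0.7746, Gamma 0.6975, Epsilon 0.6185, Delta 0.5018, Theta 0.4858.
The surplus seats go to Eta, Beta, Gamma, Epsilon.
Delta receives 3.

3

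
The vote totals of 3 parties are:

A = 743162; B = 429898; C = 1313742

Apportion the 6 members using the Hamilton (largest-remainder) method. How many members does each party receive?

A 2, B 1, C 3

The standard divisor is 2486802/6 = 414467.
Standard quotas: A 1.7931, B 1.0372, C 3.1697.
Lower quotas: A 1, B 1, C 3 (sum 5, leaving 1 seat).
Remainders in descending order: A 0.7931, C 0.1697, B 0.0372.
Largest remainder: A receives the extra seat.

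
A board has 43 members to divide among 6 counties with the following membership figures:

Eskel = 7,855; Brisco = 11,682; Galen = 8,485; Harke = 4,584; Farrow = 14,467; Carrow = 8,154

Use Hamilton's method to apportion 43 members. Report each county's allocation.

The standard divisor is 55227/43 ≈ 1284.349.
Standard quotas: Eskel 6.1159, Brisco 9.0957, Galen 6.6065, Harke 3.5691, Farrow 11.2641, Carrow 6.3487.
Lower quotas: Eskel 6, Brisco 9, Galen 6, Harke 3, Farrow 11, Carrow 6 (sum 41, leaving 2 seats).
Remainders in descending order: Galen 0.6065, Harke 0.5691, Carrow 0.3487, Farrow 0.2641, Eskel 0.1159, Brisco 0.0957.
Largest remainders: Galen, Harke receive the extra seats.

Eskel 6; Brisco 9; Galen 7; Harke 4; Farrow 11; Carrow 6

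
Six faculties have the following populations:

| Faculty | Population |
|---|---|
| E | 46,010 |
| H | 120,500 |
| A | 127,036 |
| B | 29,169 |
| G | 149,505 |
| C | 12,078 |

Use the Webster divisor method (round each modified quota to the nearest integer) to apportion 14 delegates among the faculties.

E=1, H=4, A=4, B=1, G=4, C=0

Standard divisor 484298/14 ≈ 34592.714; standard quotas: E 1.330, H 3.483, A 3.672, B 0.843, G 4.322, C 0.349.
Rounding to the nearest integer gives 1, 3, 4, 1, 4, 0 = 13 seats, so the divisor must be adjusted.
With modified divisor 33800: modified quotas E 1.361, H 3.565, A 3.758, B 0.863, G 4.423, C 0.357.
Rounding to the nearest integer: E 1, H 4, A 4, B 1, G 4, C 0 (total 14).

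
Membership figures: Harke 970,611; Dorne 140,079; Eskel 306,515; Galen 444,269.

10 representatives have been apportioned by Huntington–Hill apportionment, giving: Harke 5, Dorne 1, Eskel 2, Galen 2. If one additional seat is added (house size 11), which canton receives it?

Galen

Priority for the next seat is population ÷ (√(s·(s+1))).
Priorities: Harke 177208.513, Dorne 99050.811, Eskel 125134.225, Galen 181372.060.
Highest priority: Galen.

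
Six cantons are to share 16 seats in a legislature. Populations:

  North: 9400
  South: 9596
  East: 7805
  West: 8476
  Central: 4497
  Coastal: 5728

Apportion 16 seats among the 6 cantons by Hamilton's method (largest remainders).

North: 3, South: 3, East: 3, West: 3, Central: 2, Coastal: 2

Total 45502; standard divisor 45502/16 ≈ 2843.875.
Standard quotas: North 3.3053, South 3.3743, East 2.7445, West 2.9804, Central 1.5813, Coastal 2.0142.
Lower quotas: North 3, South 3, East 2, West 2, Central 1, Coastal 2 (sum 13, leaving 3 seats).
Remainders in descending order: West 0.9804, East 0.7445, Central 0.5813, South 0.3743, North 0.3053, Coastal 0.0142.
Largest remainders: West, East, Central receive the extra seats.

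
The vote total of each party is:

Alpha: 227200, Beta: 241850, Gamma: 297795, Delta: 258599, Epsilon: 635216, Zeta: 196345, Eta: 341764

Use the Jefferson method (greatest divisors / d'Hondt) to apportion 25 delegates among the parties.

Standard divisor 2198769/25 ≈ 87950.76; standard quotas: Alpha 2.583, Beta 2.750, Gamma 3.386, Delta 2.940, Epsilon 7.222, Zeta 2.232, Eta 3.886.
Rounding down gives 2, 2, 3, 2, 7, 2, 3 = 21 seats, so the divisor must be adjusted.
With modified divisor 77600: modified quotas Alpha 2.928, Beta 3.117, Gamma 3.838, Delta 3.332, Epsilon 8.186, Zeta 2.530, Eta 4.404.
Rounding down: Alpha 2, Beta 3, Gamma 3, Delta 3, Epsilon 8, Zeta 2, Eta 4 (total 25).

Alpha: 2; Beta: 3; Gamma: 3; Delta: 3; Epsilon: 8; Zeta: 2; Eta: 4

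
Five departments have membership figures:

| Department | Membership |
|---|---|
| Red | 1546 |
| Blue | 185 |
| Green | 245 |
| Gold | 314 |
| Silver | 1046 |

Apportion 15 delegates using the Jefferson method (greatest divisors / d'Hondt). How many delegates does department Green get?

1

Standard divisor 3336/15 ≈ 222.4; standard quotas: Red 6.951, Blue 0.832, Green 1.102, Gold 1.412, Silver 4.703.
Rounding down gives 6, 0, 1, 1, 4 = 12 seats, so the divisor must be adjusted.
With modified divisor 190: modified quotas Red 8.137, Blue 0.974, Green 1.289, Gold 1.653, Silver 5.505.
Rounding down: Red 8, Blue 0, Green 1, Gold 1, Silver 5 (total 15).
Green receives 1.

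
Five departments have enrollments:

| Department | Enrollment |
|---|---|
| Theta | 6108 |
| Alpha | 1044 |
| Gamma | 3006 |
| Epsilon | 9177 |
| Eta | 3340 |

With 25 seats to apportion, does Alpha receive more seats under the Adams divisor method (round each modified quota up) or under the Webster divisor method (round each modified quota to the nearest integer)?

Adams: Theta 6, Alpha 2, Gamma 3, Epsilon 10, Eta 4.
Webster: Theta 7, Alpha 1, Gamma 3, Epsilon 10, Eta 4.
Alpha gets 2 under Adams and 1 under Webster.

Adams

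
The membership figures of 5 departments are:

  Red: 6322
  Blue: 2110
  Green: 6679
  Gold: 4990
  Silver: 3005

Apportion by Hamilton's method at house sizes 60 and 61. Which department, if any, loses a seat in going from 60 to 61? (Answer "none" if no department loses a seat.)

At 60 seats: Red 16, Blue 6, Green 17, Gold 13, Silver 8.
At 61 seats: Red 17, Blue 5, Green 18, Gold 13, Silver 8.
Blue drops from 6 to 5.

Blue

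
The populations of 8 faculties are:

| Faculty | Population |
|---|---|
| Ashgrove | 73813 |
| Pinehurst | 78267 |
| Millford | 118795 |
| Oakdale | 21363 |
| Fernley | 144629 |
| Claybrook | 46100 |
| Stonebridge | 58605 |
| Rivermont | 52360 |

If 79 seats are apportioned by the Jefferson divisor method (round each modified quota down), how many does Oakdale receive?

Standard divisor 593932/79 ≈ 7518.127; standard quotas: Ashgrove 9.818, Pinehurst 10.410, Millford 15.801, Oakdale 2.842, Fernley 19.237, Claybrook 6.132, Stonebridge 7.795, Rivermont 6.965.
Rounding down gives 9, 10, 15, 2, 19, 6, 7, 6 = 74 seats, so the divisor must be adjusted.
With modified divisor 7200: modified quotas Ashgrove 10.252, Pinehurst 10.870, Millford 16.499, Oakdale 2.967, Fernley 20.087, Claybrook 6.403, Stonebridge 8.140, Rivermont 7.272.
Rounding down: Ashgrove 10, Pinehurst 10, Millford 16, Oakdale 2, Fernley 20, Claybrook 6, Stonebridge 8, Rivermont 7 (total 79).
Oakdale receives 2.

2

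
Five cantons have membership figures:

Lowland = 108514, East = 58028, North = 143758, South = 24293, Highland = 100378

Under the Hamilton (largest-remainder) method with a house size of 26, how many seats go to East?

3

Total 434971; standard divisor 434971/26 ≈ 16729.654.
Standard quotas: Lowland 6.4863, East 3.4686, North 8.5930, South 1.4521, Highland 6.0000.
Lower quotas: Lowland 6, East 3, North 8, South 1, Highland 6 (sum 24, leaving 2 seats).
Remainders in descending order: North 0.5930, Lowland 0.4863, East 0.4686, South 0.4521, Highland 0.0000.
The surplus seats go to North, Lowland.
East receives 3.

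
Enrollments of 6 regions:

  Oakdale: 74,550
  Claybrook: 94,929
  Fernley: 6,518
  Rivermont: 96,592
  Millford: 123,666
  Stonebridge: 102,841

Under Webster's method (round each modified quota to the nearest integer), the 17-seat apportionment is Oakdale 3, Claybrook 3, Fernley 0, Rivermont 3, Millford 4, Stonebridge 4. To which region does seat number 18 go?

Priority for the next seat is population ÷ (current seats + 0.5).
Priorities: Oakdale 21300.000, Claybrook 27122.571, Fernley 13036.000, Rivermont 27597.714, Millford 27481.333, Stonebridge 22853.556.
Highest priority: Rivermont.

Rivermont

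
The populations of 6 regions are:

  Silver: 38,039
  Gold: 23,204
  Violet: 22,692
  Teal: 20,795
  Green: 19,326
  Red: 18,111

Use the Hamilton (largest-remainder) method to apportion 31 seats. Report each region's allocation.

Silver 8; Gold 5; Violet 5; Teal 5; Green 4; Red 4

The standard divisor is 142167/31 ≈ 4586.032.
Standard quotas: Silver 8.2945, Gold 5.0597, Violet 4.9481, Teal 4.5344, Green 4.2141, Red 3.9492.
Lower quotas: Silver 8, Gold 5, Violet 4, Teal 4, Green 4, Red 3 (sum 28, leaving 3 seats).
Remainders in descending order: Red 0.9492, Violet 0.9481, Teal 0.5344, Silver 0.2945, Green 0.2141, Gold 0.0597.
Largest remainders: Red, Violet, Teal receive the extra seats.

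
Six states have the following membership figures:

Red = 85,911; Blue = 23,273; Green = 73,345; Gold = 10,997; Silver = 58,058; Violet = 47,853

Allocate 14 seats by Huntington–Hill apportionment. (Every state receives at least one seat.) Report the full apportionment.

Red=4, Blue=1, Green=3, Gold=1, Silver=3, Violet=2

With divisor 22437: modified quotas Red 3.829, Blue 1.037, Green 3.269, Gold 0.490, Silver 2.588, Violet 2.133.
Geometric-mean thresholds: Red √(3·4)=3.464, Blue √(1·2)=1.414, Green √(3·4)=3.464, Gold (min 1), Silver √(2·3)=2.449, Violet √(2·3)=2.449.
Each quota rounded against its threshold gives Red 4, Blue 1, Green 3, Gold 1, Silver 3, Violet 2 (total 14).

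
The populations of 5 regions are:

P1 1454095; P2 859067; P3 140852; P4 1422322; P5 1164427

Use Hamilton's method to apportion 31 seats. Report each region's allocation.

The standard divisor is 5040763/31 ≈ 162605.258.
Standard quotas: P1 8.9425, P2 5.2831, P3 0.8662, P4 8.7471, P5 7.1611.
Lower quotas: P1 8, P2 5, P3 0, P4 8, P5 7 (sum 28, leaving 3 seats).
Remainders in descending order: P1 0.9425, P3 0.8662, P4 0.7471, P2 0.2831, P5 0.1611.
Largest remainders: P1, P3, P4 receive the extra seats.

P1: 9; P2: 5; P3: 1; P4: 9; P5: 7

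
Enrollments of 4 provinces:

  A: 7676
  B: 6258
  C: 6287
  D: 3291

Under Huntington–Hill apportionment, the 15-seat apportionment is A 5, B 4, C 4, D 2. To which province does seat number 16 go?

C

Priority for the next seat is population ÷ (√(s·(s+1))).
Priorities: A 1401.439, B 1399.331, C 1405.816, D 1343.545.
Highest priority: C.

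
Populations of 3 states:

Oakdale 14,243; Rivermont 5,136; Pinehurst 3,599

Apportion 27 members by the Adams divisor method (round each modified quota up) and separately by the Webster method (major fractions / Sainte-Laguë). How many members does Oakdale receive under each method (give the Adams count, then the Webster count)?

16 and 17

Adams: Oakdale 16, Rivermont 6, Pinehurst 5.
Webster: Oakdale 17, Rivermont 6, Pinehurst 4.
Oakdale gets 16 under Adams and 17 under Webster.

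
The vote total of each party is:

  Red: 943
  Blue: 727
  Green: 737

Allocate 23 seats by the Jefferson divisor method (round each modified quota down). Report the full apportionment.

Red=9; Blue=7; Green=7

Standard divisor 2407/23 ≈ 104.652; standard quotas: Red 9.011, Blue 6.947, Green 7.042.
Rounding down gives 9, 6, 7 = 22 seats, so the divisor must be adjusted.
With modified divisor 100: modified quotas Red 9.430, Blue 7.270, Green 7.370.
Rounding down: Red 9, Blue 7, Green 7 (total 23).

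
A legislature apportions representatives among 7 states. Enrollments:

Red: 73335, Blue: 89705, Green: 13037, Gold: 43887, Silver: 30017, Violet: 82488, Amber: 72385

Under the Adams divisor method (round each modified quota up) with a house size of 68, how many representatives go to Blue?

15

Standard divisor 404854/68 ≈ 5953.735; standard quotas: Red 12.317, Blue 15.067, Green 2.190, Gold 7.371, Silver 5.042, Violet 13.855, Amber 12.158.
Rounding up gives 13, 16, 3, 8, 6, 14, 13 = 73 seats, so the divisor must be adjusted.
With modified divisor 6300: modified quotas Red 11.640, Blue 14.239, Green 2.069, Gold 6.966, Silver 4.765, Violet 13.093, Amber 11.490.
Rounding up: Red 12, Blue 15, Green 3, Gold 7, Silver 5, Violet 14, Amber 12 (total 68).
Blue receives 15.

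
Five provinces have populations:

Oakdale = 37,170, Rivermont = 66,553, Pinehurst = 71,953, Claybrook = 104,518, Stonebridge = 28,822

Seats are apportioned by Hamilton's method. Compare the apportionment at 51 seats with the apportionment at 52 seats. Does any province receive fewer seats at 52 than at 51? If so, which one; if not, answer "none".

none

At 51 seats: Oakdale 6, Rivermont 11, Pinehurst 12, Claybrook 17, Stonebridge 5.
At 52 seats: Oakdale 6, Rivermont 11, Pinehurst 12, Claybrook 18, Stonebridge 5.
No province's allocation decreased.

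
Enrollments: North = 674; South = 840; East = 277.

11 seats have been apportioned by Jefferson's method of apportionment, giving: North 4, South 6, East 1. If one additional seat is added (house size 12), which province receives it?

East

Priority for the next seat is population ÷ (current seats + 1).
Priorities: North 134.800, South 120.000, East 138.500.
Highest priority: East.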